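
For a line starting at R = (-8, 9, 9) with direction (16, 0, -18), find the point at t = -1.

P(t) = R + t·d
  = (-8 + 16·(-1), 9 + 0·(-1), 9 + (-18)·(-1))
  = (-8 - 16, 9 + 0, 9 + 18)
  = (-24, 9, 27)

(-24, 9, 27)


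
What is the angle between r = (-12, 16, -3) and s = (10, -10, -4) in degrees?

r·s = (-12)·10 + 16·(-10) + (-3)·(-4) = -120 - 160 + 12 = -268
|r| = √((-12)² + 16² + (-3)²) = √409 ≈ 20.22
|s| = √(10² + (-10)² + (-4)²) = √216 ≈ 14.7
cos θ = (r·s)/(|r||s|) = -268/(20.22·14.7) ≈ -0.9017
θ = arccos(-0.9017) ≈ 154.4°

154.4°


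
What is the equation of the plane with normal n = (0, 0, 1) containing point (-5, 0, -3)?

The plane through P with normal n = (a, b, c) satisfies n·(r - P) = 0,
i.e. ax + by + cz = a·x₀ + b·y₀ + c·z₀.
d = 0·(-5) + 0·0 + 1·(-3)
  = 0 + 0 - 3
  = -3
Equation: z = -3

z = -3


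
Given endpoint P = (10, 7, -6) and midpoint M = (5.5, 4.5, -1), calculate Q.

Q = 2M - P
  = (2·5.5 - 10, 2·4.5 - 7, 2·(-1) - (-6))
  = (11 - 10, 9 - 7, -2 + 6)
  = (1, 2, 4)

(1, 2, 4)


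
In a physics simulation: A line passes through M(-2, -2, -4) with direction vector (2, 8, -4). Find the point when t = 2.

P(t) = M + t·d
  = (-2 + 2·2, -2 + 8·2, -4 + (-4)·2)
  = (-2 + 4, -2 + 16, -4 - 8)
  = (2, 14, -12)

(2, 14, -12)


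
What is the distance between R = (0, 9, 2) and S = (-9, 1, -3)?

d = √[(x₂-x₁)² + (y₂-y₁)² + (z₂-z₁)²]
  = √[(-9)² + (-8)² + (-5)²]
  = √[81 + 64 + 25]
  = √170
  ≈ 13.04

13.04


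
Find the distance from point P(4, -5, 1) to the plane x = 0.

distance = |a·x₀ + b·y₀ + c·z₀ - d| / √(a² + b² + c²)
  = |1·4 + 0·(-5) + 0·1 - 0| / √(1² + 0² + 0²)
  = |4 + 0 + 0 + 0| / √(1 + 0 + 0)
  = |4| / √1
  = 4 / 1
  ≈ 4

4


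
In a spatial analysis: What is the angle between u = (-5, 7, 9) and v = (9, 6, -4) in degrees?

u·v = (-5)·9 + 7·6 + 9·(-4) = -45 + 42 - 36 = -39
|u| = √((-5)² + 7² + 9²) = √155 ≈ 12.45
|v| = √(9² + 6² + (-4)²) = √133 ≈ 11.53
cos θ = (u·v)/(|u||v|) = -39/(12.45·11.53) ≈ -0.2716
θ = arccos(-0.2716) ≈ 105.8°

105.8°


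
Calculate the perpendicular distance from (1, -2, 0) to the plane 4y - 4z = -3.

distance = |a·x₀ + b·y₀ + c·z₀ - d| / √(a² + b² + c²)
  = |0·1 + 4·(-2) + (-4)·0 - (-3)| / √(0² + 4² + (-4)²)
  = |0 - 8 + 0 + 3| / √(0 + 16 + 16)
  = |-5| / √32
  = 5 / 5.657
  ≈ 0.8839

0.8839


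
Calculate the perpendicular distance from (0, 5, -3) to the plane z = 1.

distance = |a·x₀ + b·y₀ + c·z₀ - d| / √(a² + b² + c²)
  = |0·0 + 0·5 + 1·(-3) - 1| / √(0² + 0² + 1²)
  = |0 + 0 - 3 - 1| / √(0 + 0 + 1)
  = |-4| / √1
  = 4 / 1
  ≈ 4

4


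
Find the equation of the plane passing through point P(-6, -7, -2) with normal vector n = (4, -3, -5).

The plane through P with normal n = (a, b, c) satisfies n·(r - P) = 0,
i.e. ax + by + cz = a·x₀ + b·y₀ + c·z₀.
d = 4·(-6) + (-3)·(-7) + (-5)·(-2)
  = -24 + 21 + 10
  = 7
Equation: 4x - 3y - 5z = 7

4x - 3y - 5z = 7


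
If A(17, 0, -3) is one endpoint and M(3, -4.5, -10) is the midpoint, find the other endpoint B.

B = 2M - A
  = (2·3 - 17, 2·(-4.5) - 0, 2·(-10) - (-3))
  = (6 - 17, -9 + 0, -20 + 3)
  = (-11, -9, -17)

(-11, -9, -17)


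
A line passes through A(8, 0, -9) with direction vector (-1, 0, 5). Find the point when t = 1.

P(t) = A + t·d
  = (8 + (-1)·1, 0 + 0·1, -9 + 5·1)
  = (8 - 1, 0 + 0, -9 + 5)
  = (7, 0, -4)

(7, 0, -4)


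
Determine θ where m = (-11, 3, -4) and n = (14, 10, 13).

m·n = (-11)·14 + 3·10 + (-4)·13 = -154 + 30 - 52 = -176
|m| = √((-11)² + 3² + (-4)²) = √146 ≈ 12.08
|n| = √(14² + 10² + 13²) = √465 ≈ 21.56
cos θ = (m·n)/(|m||n|) = -176/(12.08·21.56) ≈ -0.6755
θ = arccos(-0.6755) ≈ 132.5°

132.5°


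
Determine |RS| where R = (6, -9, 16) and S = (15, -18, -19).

d = √[(x₂-x₁)² + (y₂-y₁)² + (z₂-z₁)²]
  = √[9² + (-9)² + (-35)²]
  = √[81 + 81 + 1225]
  = √1387
  ≈ 37.24

37.24


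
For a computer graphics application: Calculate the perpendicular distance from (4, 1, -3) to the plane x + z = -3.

distance = |a·x₀ + b·y₀ + c·z₀ - d| / √(a² + b² + c²)
  = |1·4 + 0·1 + 1·(-3) - (-3)| / √(1² + 0² + 1²)
  = |4 + 0 - 3 + 3| / √(1 + 0 + 1)
  = |4| / √2
  = 4 / 1.414
  ≈ 2.828

2.828


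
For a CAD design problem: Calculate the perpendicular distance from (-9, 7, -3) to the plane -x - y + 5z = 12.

distance = |a·x₀ + b·y₀ + c·z₀ - d| / √(a² + b² + c²)
  = |(-1)·(-9) + (-1)·7 + 5·(-3) - 12| / √((-1)² + (-1)² + 5²)
  = |9 - 7 - 15 - 12| / √(1 + 1 + 25)
  = |-25| / √27
  = 25 / 5.196
  ≈ 4.811

4.811


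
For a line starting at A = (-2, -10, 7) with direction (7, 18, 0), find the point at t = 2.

P(t) = A + t·d
  = (-2 + 7·2, -10 + 18·2, 7 + 0·2)
  = (-2 + 14, -10 + 36, 7 + 0)
  = (12, 26, 7)

(12, 26, 7)


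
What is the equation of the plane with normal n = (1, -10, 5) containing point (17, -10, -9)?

The plane through P with normal n = (a, b, c) satisfies n·(r - P) = 0,
i.e. ax + by + cz = a·x₀ + b·y₀ + c·z₀.
d = 1·17 + (-10)·(-10) + 5·(-9)
  = 17 + 100 - 45
  = 72
Equation: x - 10y + 5z = 72

x - 10y + 5z = 72


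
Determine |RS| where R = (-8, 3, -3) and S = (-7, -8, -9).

d = √[(x₂-x₁)² + (y₂-y₁)² + (z₂-z₁)²]
  = √[1² + (-11)² + (-6)²]
  = √[1 + 121 + 36]
  = √158
  ≈ 12.57

12.57


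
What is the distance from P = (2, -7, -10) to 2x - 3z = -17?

distance = |a·x₀ + b·y₀ + c·z₀ - d| / √(a² + b² + c²)
  = |2·2 + 0·(-7) + (-3)·(-10) - (-17)| / √(2² + 0² + (-3)²)
  = |4 + 0 + 30 + 17| / √(4 + 0 + 9)
  = |51| / √13
  = 51 / 3.606
  ≈ 14.14

14.14


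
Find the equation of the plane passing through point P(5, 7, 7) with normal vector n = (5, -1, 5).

The plane through P with normal n = (a, b, c) satisfies n·(r - P) = 0,
i.e. ax + by + cz = a·x₀ + b·y₀ + c·z₀.
d = 5·5 + (-1)·7 + 5·7
  = 25 - 7 + 35
  = 53
Equation: 5x - y + 5z = 53

5x - y + 5z = 53


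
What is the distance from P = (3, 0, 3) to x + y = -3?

distance = |a·x₀ + b·y₀ + c·z₀ - d| / √(a² + b² + c²)
  = |1·3 + 1·0 + 0·3 - (-3)| / √(1² + 1² + 0²)
  = |3 + 0 + 0 + 3| / √(1 + 1 + 0)
  = |6| / √2
  = 6 / 1.414
  ≈ 4.243

4.243


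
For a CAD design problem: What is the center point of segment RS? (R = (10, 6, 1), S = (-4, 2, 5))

M = ((x₁+x₂)/2, (y₁+y₂)/2, (z₁+z₂)/2)
  = ((10 - 4)/2, (6 + 2)/2, (1 + 5)/2)
  = (6/2, 8/2, 6/2)
  = (3, 4, 3)

(3, 4, 3)


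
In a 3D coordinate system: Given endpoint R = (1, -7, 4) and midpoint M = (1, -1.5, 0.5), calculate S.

S = 2M - R
  = (2·1 - 1, 2·(-1.5) - (-7), 2·0.5 - 4)
  = (2 - 1, -3 + 7, 1 - 4)
  = (1, 4, -3)

(1, 4, -3)


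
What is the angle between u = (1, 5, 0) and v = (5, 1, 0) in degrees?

u·v = 1·5 + 5·1 + 0·0 = 5 + 5 + 0 = 10
|u| = √(1² + 5² + 0²) = √26 ≈ 5.099
|v| = √(5² + 1² + 0²) = √26 ≈ 5.099
cos θ = (u·v)/(|u||v|) = 10/(5.099·5.099) ≈ 0.3846
θ = arccos(0.3846) ≈ 67.38°

67.38°


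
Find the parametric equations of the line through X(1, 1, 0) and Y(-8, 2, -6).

Direction vector d = Y - X = (-8 - 1, 2 - 1, -6 + 0) = (-9, 1, -6)
Parametric form r = X + t·d:
x = 1 - 9t, y = 1 + t, z = 0 - 6t

x = 1 - 9t, y = 1 + t, z = 0 - 6t


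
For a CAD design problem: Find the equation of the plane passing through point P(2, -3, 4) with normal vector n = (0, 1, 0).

The plane through P with normal n = (a, b, c) satisfies n·(r - P) = 0,
i.e. ax + by + cz = a·x₀ + b·y₀ + c·z₀.
d = 0·2 + 1·(-3) + 0·4
  = 0 - 3 + 0
  = -3
Equation: y = -3

y = -3


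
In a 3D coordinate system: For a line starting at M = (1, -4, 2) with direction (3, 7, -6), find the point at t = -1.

P(t) = M + t·d
  = (1 + 3·(-1), -4 + 7·(-1), 2 + (-6)·(-1))
  = (1 - 3, -4 - 7, 2 + 6)
  = (-2, -11, 8)

(-2, -11, 8)


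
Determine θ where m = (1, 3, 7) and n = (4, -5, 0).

m·n = 1·4 + 3·(-5) + 7·0 = 4 - 15 + 0 = -11
|m| = √(1² + 3² + 7²) = √59 ≈ 7.681
|n| = √(4² + (-5)² + 0²) = √41 ≈ 6.403
cos θ = (m·n)/(|m||n|) = -11/(7.681·6.403) ≈ -0.2237
θ = arccos(-0.2237) ≈ 102.9°

102.9°


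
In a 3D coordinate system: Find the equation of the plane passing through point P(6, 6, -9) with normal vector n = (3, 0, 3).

The plane through P with normal n = (a, b, c) satisfies n·(r - P) = 0,
i.e. ax + by + cz = a·x₀ + b·y₀ + c·z₀.
d = 3·6 + 0·6 + 3·(-9)
  = 18 + 0 - 27
  = -9
Equation: 3x + 3z = -9

3x + 3z = -9


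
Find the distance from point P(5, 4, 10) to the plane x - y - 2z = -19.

distance = |a·x₀ + b·y₀ + c·z₀ - d| / √(a² + b² + c²)
  = |1·5 + (-1)·4 + (-2)·10 - (-19)| / √(1² + (-1)² + (-2)²)
  = |5 - 4 - 20 + 19| / √(1 + 1 + 4)
  = |0| / √6
  = 0 / 2.449
  ≈ 0

0


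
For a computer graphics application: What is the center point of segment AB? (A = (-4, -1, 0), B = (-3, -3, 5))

M = ((x₁+x₂)/2, (y₁+y₂)/2, (z₁+z₂)/2)
  = ((-4 - 3)/2, (-1 - 3)/2, (0 + 5)/2)
  = (-7/2, -4/2, 5/2)
  = (-3.5, -2, 2.5)

(-3.5, -2, 2.5)


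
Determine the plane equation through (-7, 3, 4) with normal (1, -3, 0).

The plane through P with normal n = (a, b, c) satisfies n·(r - P) = 0,
i.e. ax + by + cz = a·x₀ + b·y₀ + c·z₀.
d = 1·(-7) + (-3)·3 + 0·4
  = -7 - 9 + 0
  = -16
Equation: x - 3y = -16

x - 3y = -16


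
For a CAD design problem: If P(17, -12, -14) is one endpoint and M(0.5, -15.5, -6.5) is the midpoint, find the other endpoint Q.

Q = 2M - P
  = (2·0.5 - 17, 2·(-15.5) - (-12), 2·(-6.5) - (-14))
  = (1 - 17, -31 + 12, -13 + 14)
  = (-16, -19, 1)

(-16, -19, 1)


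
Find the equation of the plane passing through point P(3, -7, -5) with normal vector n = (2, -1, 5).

The plane through P with normal n = (a, b, c) satisfies n·(r - P) = 0,
i.e. ax + by + cz = a·x₀ + b·y₀ + c·z₀.
d = 2·3 + (-1)·(-7) + 5·(-5)
  = 6 + 7 - 25
  = -12
Equation: 2x - y + 5z = -12

2x - y + 5z = -12


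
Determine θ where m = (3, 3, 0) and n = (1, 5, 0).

m·n = 3·1 + 3·5 + 0·0 = 3 + 15 + 0 = 18
|m| = √(3² + 3² + 0²) = √18 ≈ 4.243
|n| = √(1² + 5² + 0²) = √26 ≈ 5.099
cos θ = (m·n)/(|m||n|) = 18/(4.243·5.099) ≈ 0.8321
θ = arccos(0.8321) ≈ 33.69°

33.69°


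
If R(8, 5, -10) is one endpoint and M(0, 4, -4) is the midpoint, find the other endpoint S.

S = 2M - R
  = (2·0 - 8, 2·4 - 5, 2·(-4) - (-10))
  = (0 - 8, 8 - 5, -8 + 10)
  = (-8, 3, 2)

(-8, 3, 2)


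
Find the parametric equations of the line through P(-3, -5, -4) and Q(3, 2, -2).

Direction vector d = Q - P = (3 + 3, 2 + 5, -2 + 4) = (6, 7, 2)
Parametric form r = P + t·d:
x = -3 + 6t, y = -5 + 7t, z = -4 + 2t

x = -3 + 6t, y = -5 + 7t, z = -4 + 2t


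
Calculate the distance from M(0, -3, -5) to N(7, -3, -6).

d = √[(x₂-x₁)² + (y₂-y₁)² + (z₂-z₁)²]
  = √[7² + 0² + (-1)²]
  = √[49 + 0 + 1]
  = √50
  ≈ 7.071

7.071


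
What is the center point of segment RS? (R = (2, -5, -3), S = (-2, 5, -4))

M = ((x₁+x₂)/2, (y₁+y₂)/2, (z₁+z₂)/2)
  = ((2 - 2)/2, (-5 + 5)/2, (-3 - 4)/2)
  = (0/2, 0/2, -7/2)
  = (0, 0, -3.5)

(0, 0, -3.5)


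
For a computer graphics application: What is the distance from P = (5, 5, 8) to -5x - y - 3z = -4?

distance = |a·x₀ + b·y₀ + c·z₀ - d| / √(a² + b² + c²)
  = |(-5)·5 + (-1)·5 + (-3)·8 - (-4)| / √((-5)² + (-1)² + (-3)²)
  = |-25 - 5 - 24 + 4| / √(25 + 1 + 9)
  = |-50| / √35
  = 50 / 5.916
  ≈ 8.452

8.452


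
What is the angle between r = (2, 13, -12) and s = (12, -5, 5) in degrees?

r·s = 2·12 + 13·(-5) + (-12)·5 = 24 - 65 - 60 = -101
|r| = √(2² + 13² + (-12)²) = √317 ≈ 17.8
|s| = √(12² + (-5)² + 5²) = √194 ≈ 13.93
cos θ = (r·s)/(|r||s|) = -101/(17.8·13.93) ≈ -0.4073
θ = arccos(-0.4073) ≈ 114°

114°


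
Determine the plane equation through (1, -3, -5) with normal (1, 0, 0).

The plane through P with normal n = (a, b, c) satisfies n·(r - P) = 0,
i.e. ax + by + cz = a·x₀ + b·y₀ + c·z₀.
d = 1·1 + 0·(-3) + 0·(-5)
  = 1 + 0 + 0
  = 1
Equation: x = 1

x = 1


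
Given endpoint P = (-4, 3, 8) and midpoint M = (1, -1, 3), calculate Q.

Q = 2M - P
  = (2·1 - (-4), 2·(-1) - 3, 2·3 - 8)
  = (2 + 4, -2 - 3, 6 - 8)
  = (6, -5, -2)

(6, -5, -2)


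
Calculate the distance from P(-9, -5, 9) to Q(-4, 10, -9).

d = √[(x₂-x₁)² + (y₂-y₁)² + (z₂-z₁)²]
  = √[5² + 15² + (-18)²]
  = √[25 + 225 + 324]
  = √574
  ≈ 23.96

23.96


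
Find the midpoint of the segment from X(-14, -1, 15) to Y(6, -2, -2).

M = ((x₁+x₂)/2, (y₁+y₂)/2, (z₁+z₂)/2)
  = ((-14 + 6)/2, (-1 - 2)/2, (15 - 2)/2)
  = (-8/2, -3/2, 13/2)
  = (-4, -1.5, 6.5)

(-4, -1.5, 6.5)


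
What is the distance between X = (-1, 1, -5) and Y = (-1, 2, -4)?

d = √[(x₂-x₁)² + (y₂-y₁)² + (z₂-z₁)²]
  = √[0² + 1² + 1²]
  = √[0 + 1 + 1]
  = √2
  ≈ 1.414

1.414


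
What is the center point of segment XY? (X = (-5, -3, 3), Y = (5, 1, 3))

M = ((x₁+x₂)/2, (y₁+y₂)/2, (z₁+z₂)/2)
  = ((-5 + 5)/2, (-3 + 1)/2, (3 + 3)/2)
  = (0/2, -2/2, 6/2)
  = (0, -1, 3)

(0, -1, 3)


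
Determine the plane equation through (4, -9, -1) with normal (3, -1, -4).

The plane through P with normal n = (a, b, c) satisfies n·(r - P) = 0,
i.e. ax + by + cz = a·x₀ + b·y₀ + c·z₀.
d = 3·4 + (-1)·(-9) + (-4)·(-1)
  = 12 + 9 + 4
  = 25
Equation: 3x - y - 4z = 25

3x - y - 4z = 25


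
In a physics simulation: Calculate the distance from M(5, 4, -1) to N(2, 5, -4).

d = √[(x₂-x₁)² + (y₂-y₁)² + (z₂-z₁)²]
  = √[(-3)² + 1² + (-3)²]
  = √[9 + 1 + 9]
  = √19
  ≈ 4.359

4.359


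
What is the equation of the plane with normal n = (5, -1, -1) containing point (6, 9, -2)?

The plane through P with normal n = (a, b, c) satisfies n·(r - P) = 0,
i.e. ax + by + cz = a·x₀ + b·y₀ + c·z₀.
d = 5·6 + (-1)·9 + (-1)·(-2)
  = 30 - 9 + 2
  = 23
Equation: 5x - y - z = 23

5x - y - z = 23


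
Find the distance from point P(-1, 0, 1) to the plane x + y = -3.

distance = |a·x₀ + b·y₀ + c·z₀ - d| / √(a² + b² + c²)
  = |1·(-1) + 1·0 + 0·1 - (-3)| / √(1² + 1² + 0²)
  = |-1 + 0 + 0 + 3| / √(1 + 1 + 0)
  = |2| / √2
  = 2 / 1.414
  ≈ 1.414

1.414


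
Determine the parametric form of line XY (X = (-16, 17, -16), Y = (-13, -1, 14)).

Direction vector d = Y - X = (-13 + 16, -1 - 17, 14 + 16) = (3, -18, 30)
Parametric form r = X + t·d:
x = -16 + 3t, y = 17 - 18t, z = -16 + 30t

x = -16 + 3t, y = 17 - 18t, z = -16 + 30t


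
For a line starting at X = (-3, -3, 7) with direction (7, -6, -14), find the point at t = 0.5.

P(t) = X + t·d
  = (-3 + 7·0.5, -3 + (-6)·0.5, 7 + (-14)·0.5)
  = (-3 + 3.5, -3 - 3, 7 - 7)
  = (0.5, -6, 0)

(0.5, -6, 0)


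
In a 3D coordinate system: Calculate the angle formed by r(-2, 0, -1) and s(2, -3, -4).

r·s = (-2)·2 + 0·(-3) + (-1)·(-4) = -4 + 0 + 4 = 0
|r| = √((-2)² + 0² + (-1)²) = √5 ≈ 2.236
|s| = √(2² + (-3)² + (-4)²) = √29 ≈ 5.385
cos θ = (r·s)/(|r||s|) = 0/(2.236·5.385) ≈ 0
θ = arccos(0) ≈ 90°

90°


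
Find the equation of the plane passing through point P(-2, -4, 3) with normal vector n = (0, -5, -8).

The plane through P with normal n = (a, b, c) satisfies n·(r - P) = 0,
i.e. ax + by + cz = a·x₀ + b·y₀ + c·z₀.
d = 0·(-2) + (-5)·(-4) + (-8)·3
  = 0 + 20 - 24
  = -4
Equation: -5y - 8z = -4

-5y - 8z = -4


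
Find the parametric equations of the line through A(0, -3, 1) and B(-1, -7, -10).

Direction vector d = B - A = (-1 + 0, -7 + 3, -10 - 1) = (-1, -4, -11)
Parametric form r = A + t·d:
x = 0 - t, y = -3 - 4t, z = 1 - 11t

x = 0 - t, y = -3 - 4t, z = 1 - 11t


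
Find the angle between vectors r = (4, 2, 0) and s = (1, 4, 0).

r·s = 4·1 + 2·4 + 0·0 = 4 + 8 + 0 = 12
|r| = √(4² + 2² + 0²) = √20 ≈ 4.472
|s| = √(1² + 4² + 0²) = √17 ≈ 4.123
cos θ = (r·s)/(|r||s|) = 12/(4.472·4.123) ≈ 0.6508
θ = arccos(0.6508) ≈ 49.4°

49.4°


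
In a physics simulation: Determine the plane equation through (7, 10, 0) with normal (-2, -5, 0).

The plane through P with normal n = (a, b, c) satisfies n·(r - P) = 0,
i.e. ax + by + cz = a·x₀ + b·y₀ + c·z₀.
d = (-2)·7 + (-5)·10 + 0·0
  = -14 - 50 + 0
  = -64
Equation: -2x - 5y = -64

-2x - 5y = -64


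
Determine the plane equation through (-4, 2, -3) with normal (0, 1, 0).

The plane through P with normal n = (a, b, c) satisfies n·(r - P) = 0,
i.e. ax + by + cz = a·x₀ + b·y₀ + c·z₀.
d = 0·(-4) + 1·2 + 0·(-3)
  = 0 + 2 + 0
  = 2
Equation: y = 2

y = 2


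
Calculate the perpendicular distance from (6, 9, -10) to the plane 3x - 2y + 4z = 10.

distance = |a·x₀ + b·y₀ + c·z₀ - d| / √(a² + b² + c²)
  = |3·6 + (-2)·9 + 4·(-10) - 10| / √(3² + (-2)² + 4²)
  = |18 - 18 - 40 - 10| / √(9 + 4 + 16)
  = |-50| / √29
  = 50 / 5.385
  ≈ 9.285

9.285


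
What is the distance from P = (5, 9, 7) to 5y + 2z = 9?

distance = |a·x₀ + b·y₀ + c·z₀ - d| / √(a² + b² + c²)
  = |0·5 + 5·9 + 2·7 - 9| / √(0² + 5² + 2²)
  = |0 + 45 + 14 - 9| / √(0 + 25 + 4)
  = |50| / √29
  = 50 / 5.385
  ≈ 9.285

9.285


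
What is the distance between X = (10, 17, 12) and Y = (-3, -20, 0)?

d = √[(x₂-x₁)² + (y₂-y₁)² + (z₂-z₁)²]
  = √[(-13)² + (-37)² + (-12)²]
  = √[169 + 1369 + 144]
  = √1682
  ≈ 41.01

41.01


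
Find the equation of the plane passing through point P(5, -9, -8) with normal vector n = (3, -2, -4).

The plane through P with normal n = (a, b, c) satisfies n·(r - P) = 0,
i.e. ax + by + cz = a·x₀ + b·y₀ + c·z₀.
d = 3·5 + (-2)·(-9) + (-4)·(-8)
  = 15 + 18 + 32
  = 65
Equation: 3x - 2y - 4z = 65

3x - 2y - 4z = 65


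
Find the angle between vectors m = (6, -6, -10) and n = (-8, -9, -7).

m·n = 6·(-8) + (-6)·(-9) + (-10)·(-7) = -48 + 54 + 70 = 76
|m| = √(6² + (-6)² + (-10)²) = √172 ≈ 13.11
|n| = √((-8)² + (-9)² + (-7)²) = √194 ≈ 13.93
cos θ = (m·n)/(|m||n|) = 76/(13.11·13.93) ≈ 0.4161
θ = arccos(0.4161) ≈ 65.41°

65.41°


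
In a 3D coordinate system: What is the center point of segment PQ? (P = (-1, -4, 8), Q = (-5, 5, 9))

M = ((x₁+x₂)/2, (y₁+y₂)/2, (z₁+z₂)/2)
  = ((-1 - 5)/2, (-4 + 5)/2, (8 + 9)/2)
  = (-6/2, 1/2, 17/2)
  = (-3, 0.5, 8.5)

(-3, 0.5, 8.5)


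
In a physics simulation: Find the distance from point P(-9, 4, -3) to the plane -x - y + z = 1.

distance = |a·x₀ + b·y₀ + c·z₀ - d| / √(a² + b² + c²)
  = |(-1)·(-9) + (-1)·4 + 1·(-3) - 1| / √((-1)² + (-1)² + 1²)
  = |9 - 4 - 3 - 1| / √(1 + 1 + 1)
  = |1| / √3
  = 1 / 1.732
  ≈ 0.5774

0.5774


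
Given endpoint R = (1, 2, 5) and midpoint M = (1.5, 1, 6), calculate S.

S = 2M - R
  = (2·1.5 - 1, 2·1 - 2, 2·6 - 5)
  = (3 - 1, 2 - 2, 12 - 5)
  = (2, 0, 7)

(2, 0, 7)


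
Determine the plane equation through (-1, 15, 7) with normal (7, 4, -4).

The plane through P with normal n = (a, b, c) satisfies n·(r - P) = 0,
i.e. ax + by + cz = a·x₀ + b·y₀ + c·z₀.
d = 7·(-1) + 4·15 + (-4)·7
  = -7 + 60 - 28
  = 25
Equation: 7x + 4y - 4z = 25

7x + 4y - 4z = 25


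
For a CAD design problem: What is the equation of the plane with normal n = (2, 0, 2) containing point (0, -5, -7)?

The plane through P with normal n = (a, b, c) satisfies n·(r - P) = 0,
i.e. ax + by + cz = a·x₀ + b·y₀ + c·z₀.
d = 2·0 + 0·(-5) + 2·(-7)
  = 0 + 0 - 14
  = -14
Equation: 2x + 2z = -14

2x + 2z = -14


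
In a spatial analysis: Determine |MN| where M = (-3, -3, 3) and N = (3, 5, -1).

d = √[(x₂-x₁)² + (y₂-y₁)² + (z₂-z₁)²]
  = √[6² + 8² + (-4)²]
  = √[36 + 64 + 16]
  = √116
  ≈ 10.77

10.77


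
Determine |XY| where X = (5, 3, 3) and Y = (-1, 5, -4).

d = √[(x₂-x₁)² + (y₂-y₁)² + (z₂-z₁)²]
  = √[(-6)² + 2² + (-7)²]
  = √[36 + 4 + 49]
  = √89
  ≈ 9.434

9.434


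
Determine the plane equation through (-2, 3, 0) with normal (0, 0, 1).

The plane through P with normal n = (a, b, c) satisfies n·(r - P) = 0,
i.e. ax + by + cz = a·x₀ + b·y₀ + c·z₀.
d = 0·(-2) + 0·3 + 1·0
  = 0 + 0 + 0
  = 0
Equation: z = 0

z = 0


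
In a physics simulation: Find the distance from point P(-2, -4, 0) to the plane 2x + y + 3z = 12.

distance = |a·x₀ + b·y₀ + c·z₀ - d| / √(a² + b² + c²)
  = |2·(-2) + 1·(-4) + 3·0 - 12| / √(2² + 1² + 3²)
  = |-4 - 4 + 0 - 12| / √(4 + 1 + 9)
  = |-20| / √14
  = 20 / 3.742
  ≈ 5.345

5.345


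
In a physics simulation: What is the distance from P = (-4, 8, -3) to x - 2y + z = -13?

distance = |a·x₀ + b·y₀ + c·z₀ - d| / √(a² + b² + c²)
  = |1·(-4) + (-2)·8 + 1·(-3) - (-13)| / √(1² + (-2)² + 1²)
  = |-4 - 16 - 3 + 13| / √(1 + 4 + 1)
  = |-10| / √6
  = 10 / 2.449
  ≈ 4.082

4.082


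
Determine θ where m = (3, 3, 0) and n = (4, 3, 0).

m·n = 3·4 + 3·3 + 0·0 = 12 + 9 + 0 = 21
|m| = √(3² + 3² + 0²) = √18 ≈ 4.243
|n| = √(4² + 3² + 0²) = √25 ≈ 5
cos θ = (m·n)/(|m||n|) = 21/(4.243·5) ≈ 0.9899
θ = arccos(0.9899) ≈ 8.13°

8.13°


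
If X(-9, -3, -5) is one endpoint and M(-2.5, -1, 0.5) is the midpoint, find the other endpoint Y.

Y = 2M - X
  = (2·(-2.5) - (-9), 2·(-1) - (-3), 2·0.5 - (-5))
  = (-5 + 9, -2 + 3, 1 + 5)
  = (4, 1, 6)

(4, 1, 6)


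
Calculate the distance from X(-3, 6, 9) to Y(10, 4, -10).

d = √[(x₂-x₁)² + (y₂-y₁)² + (z₂-z₁)²]
  = √[13² + (-2)² + (-19)²]
  = √[169 + 4 + 361]
  = √534
  ≈ 23.11

23.11


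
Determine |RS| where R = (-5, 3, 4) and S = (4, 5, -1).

d = √[(x₂-x₁)² + (y₂-y₁)² + (z₂-z₁)²]
  = √[9² + 2² + (-5)²]
  = √[81 + 4 + 25]
  = √110
  ≈ 10.49

10.49


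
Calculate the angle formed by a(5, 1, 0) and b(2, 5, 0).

a·b = 5·2 + 1·5 + 0·0 = 10 + 5 + 0 = 15
|a| = √(5² + 1² + 0²) = √26 ≈ 5.099
|b| = √(2² + 5² + 0²) = √29 ≈ 5.385
cos θ = (a·b)/(|a||b|) = 15/(5.099·5.385) ≈ 0.5463
θ = arccos(0.5463) ≈ 56.89°

56.89°


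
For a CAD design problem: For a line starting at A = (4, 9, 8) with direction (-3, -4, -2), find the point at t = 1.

P(t) = A + t·d
  = (4 + (-3)·1, 9 + (-4)·1, 8 + (-2)·1)
  = (4 - 3, 9 - 4, 8 - 2)
  = (1, 5, 6)

(1, 5, 6)


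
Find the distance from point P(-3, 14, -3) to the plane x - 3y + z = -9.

distance = |a·x₀ + b·y₀ + c·z₀ - d| / √(a² + b² + c²)
  = |1·(-3) + (-3)·14 + 1·(-3) - (-9)| / √(1² + (-3)² + 1²)
  = |-3 - 42 - 3 + 9| / √(1 + 9 + 1)
  = |-39| / √11
  = 39 / 3.317
  ≈ 11.76

11.76


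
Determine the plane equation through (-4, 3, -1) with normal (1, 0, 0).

The plane through P with normal n = (a, b, c) satisfies n·(r - P) = 0,
i.e. ax + by + cz = a·x₀ + b·y₀ + c·z₀.
d = 1·(-4) + 0·3 + 0·(-1)
  = -4 + 0 + 0
  = -4
Equation: x = -4

x = -4


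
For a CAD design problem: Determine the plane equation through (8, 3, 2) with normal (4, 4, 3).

The plane through P with normal n = (a, b, c) satisfies n·(r - P) = 0,
i.e. ax + by + cz = a·x₀ + b·y₀ + c·z₀.
d = 4·8 + 4·3 + 3·2
  = 32 + 12 + 6
  = 50
Equation: 4x + 4y + 3z = 50

4x + 4y + 3z = 50


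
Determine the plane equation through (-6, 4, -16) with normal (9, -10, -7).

The plane through P with normal n = (a, b, c) satisfies n·(r - P) = 0,
i.e. ax + by + cz = a·x₀ + b·y₀ + c·z₀.
d = 9·(-6) + (-10)·4 + (-7)·(-16)
  = -54 - 40 + 112
  = 18
Equation: 9x - 10y - 7z = 18

9x - 10y - 7z = 18


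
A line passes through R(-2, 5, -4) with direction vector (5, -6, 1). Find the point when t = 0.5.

P(t) = R + t·d
  = (-2 + 5·0.5, 5 + (-6)·0.5, -4 + 1·0.5)
  = (-2 + 2.5, 5 - 3, -4 + 0.5)
  = (0.5, 2, -3.5)

(0.5, 2, -3.5)


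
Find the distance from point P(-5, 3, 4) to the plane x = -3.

distance = |a·x₀ + b·y₀ + c·z₀ - d| / √(a² + b² + c²)
  = |1·(-5) + 0·3 + 0·4 - (-3)| / √(1² + 0² + 0²)
  = |-5 + 0 + 0 + 3| / √(1 + 0 + 0)
  = |-2| / √1
  = 2 / 1
  ≈ 2

2


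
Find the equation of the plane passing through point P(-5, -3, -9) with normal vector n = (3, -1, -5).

The plane through P with normal n = (a, b, c) satisfies n·(r - P) = 0,
i.e. ax + by + cz = a·x₀ + b·y₀ + c·z₀.
d = 3·(-5) + (-1)·(-3) + (-5)·(-9)
  = -15 + 3 + 45
  = 33
Equation: 3x - y - 5z = 33

3x - y - 5z = 33


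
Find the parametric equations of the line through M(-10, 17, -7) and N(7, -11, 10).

Direction vector d = N - M = (7 + 10, -11 - 17, 10 + 7) = (17, -28, 17)
Parametric form r = M + t·d:
x = -10 + 17t, y = 17 - 28t, z = -7 + 17t

x = -10 + 17t, y = 17 - 28t, z = -7 + 17t


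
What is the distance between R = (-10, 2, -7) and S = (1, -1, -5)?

d = √[(x₂-x₁)² + (y₂-y₁)² + (z₂-z₁)²]
  = √[11² + (-3)² + 2²]
  = √[121 + 9 + 4]
  = √134
  ≈ 11.58

11.58


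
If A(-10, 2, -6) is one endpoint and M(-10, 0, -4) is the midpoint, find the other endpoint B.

B = 2M - A
  = (2·(-10) - (-10), 2·0 - 2, 2·(-4) - (-6))
  = (-20 + 10, 0 - 2, -8 + 6)
  = (-10, -2, -2)

(-10, -2, -2)


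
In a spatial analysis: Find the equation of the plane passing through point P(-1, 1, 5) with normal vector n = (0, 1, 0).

The plane through P with normal n = (a, b, c) satisfies n·(r - P) = 0,
i.e. ax + by + cz = a·x₀ + b·y₀ + c·z₀.
d = 0·(-1) + 1·1 + 0·5
  = 0 + 1 + 0
  = 1
Equation: y = 1

y = 1


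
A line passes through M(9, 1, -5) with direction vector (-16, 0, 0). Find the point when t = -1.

P(t) = M + t·d
  = (9 + (-16)·(-1), 1 + 0·(-1), -5 + 0·(-1))
  = (9 + 16, 1 + 0, -5 + 0)
  = (25, 1, -5)

(25, 1, -5)


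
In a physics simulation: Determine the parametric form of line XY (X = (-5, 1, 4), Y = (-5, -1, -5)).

Direction vector d = Y - X = (-5 + 5, -1 - 1, -5 - 4) = (0, -2, -9)
Parametric form r = X + t·d:
x = -5, y = 1 - 2t, z = 4 - 9t

x = -5, y = 1 - 2t, z = 4 - 9t


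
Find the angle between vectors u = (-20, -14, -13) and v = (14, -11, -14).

u·v = (-20)·14 + (-14)·(-11) + (-13)·(-14) = -280 + 154 + 182 = 56
|u| = √((-20)² + (-14)² + (-13)²) = √765 ≈ 27.66
|v| = √(14² + (-11)² + (-14)²) = √513 ≈ 22.65
cos θ = (u·v)/(|u||v|) = 56/(27.66·22.65) ≈ 0.08939
θ = arccos(0.08939) ≈ 84.87°

84.87°


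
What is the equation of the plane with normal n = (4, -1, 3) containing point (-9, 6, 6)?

The plane through P with normal n = (a, b, c) satisfies n·(r - P) = 0,
i.e. ax + by + cz = a·x₀ + b·y₀ + c·z₀.
d = 4·(-9) + (-1)·6 + 3·6
  = -36 - 6 + 18
  = -24
Equation: 4x - y + 3z = -24

4x - y + 3z = -24


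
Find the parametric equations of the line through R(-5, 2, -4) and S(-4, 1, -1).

Direction vector d = S - R = (-4 + 5, 1 - 2, -1 + 4) = (1, -1, 3)
Parametric form r = R + t·d:
x = -5 + t, y = 2 - t, z = -4 + 3t

x = -5 + t, y = 2 - t, z = -4 + 3t


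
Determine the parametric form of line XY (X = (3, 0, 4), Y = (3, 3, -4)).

Direction vector d = Y - X = (3 - 3, 3 + 0, -4 - 4) = (0, 3, -8)
Parametric form r = X + t·d:
x = 3, y = 0 + 3t, z = 4 - 8t

x = 3, y = 0 + 3t, z = 4 - 8t


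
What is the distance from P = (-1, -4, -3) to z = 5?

distance = |a·x₀ + b·y₀ + c·z₀ - d| / √(a² + b² + c²)
  = |0·(-1) + 0·(-4) + 1·(-3) - 5| / √(0² + 0² + 1²)
  = |0 + 0 - 3 - 5| / √(0 + 0 + 1)
  = |-8| / √1
  = 8 / 1
  ≈ 8

8


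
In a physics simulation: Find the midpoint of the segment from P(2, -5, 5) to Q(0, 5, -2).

M = ((x₁+x₂)/2, (y₁+y₂)/2, (z₁+z₂)/2)
  = ((2 + 0)/2, (-5 + 5)/2, (5 - 2)/2)
  = (2/2, 0/2, 3/2)
  = (1, 0, 1.5)

(1, 0, 1.5)


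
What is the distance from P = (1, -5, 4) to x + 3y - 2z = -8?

distance = |a·x₀ + b·y₀ + c·z₀ - d| / √(a² + b² + c²)
  = |1·1 + 3·(-5) + (-2)·4 - (-8)| / √(1² + 3² + (-2)²)
  = |1 - 15 - 8 + 8| / √(1 + 9 + 4)
  = |-14| / √14
  = 14 / 3.742
  ≈ 3.742

3.742


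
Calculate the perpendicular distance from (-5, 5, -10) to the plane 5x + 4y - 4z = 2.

distance = |a·x₀ + b·y₀ + c·z₀ - d| / √(a² + b² + c²)
  = |5·(-5) + 4·5 + (-4)·(-10) - 2| / √(5² + 4² + (-4)²)
  = |-25 + 20 + 40 - 2| / √(25 + 16 + 16)
  = |33| / √57
  = 33 / 7.55
  ≈ 4.371

4.371


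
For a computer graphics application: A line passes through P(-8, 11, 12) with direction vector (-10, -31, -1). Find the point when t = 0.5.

P(t) = P + t·d
  = (-8 + (-10)·0.5, 11 + (-31)·0.5, 12 + (-1)·0.5)
  = (-8 - 5, 11 - 15.5, 12 - 0.5)
  = (-13, -4.5, 11.5)

(-13, -4.5, 11.5)


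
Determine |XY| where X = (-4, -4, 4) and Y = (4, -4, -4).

d = √[(x₂-x₁)² + (y₂-y₁)² + (z₂-z₁)²]
  = √[8² + 0² + (-8)²]
  = √[64 + 0 + 64]
  = √128
  ≈ 11.31

11.31


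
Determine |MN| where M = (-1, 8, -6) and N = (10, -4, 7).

d = √[(x₂-x₁)² + (y₂-y₁)² + (z₂-z₁)²]
  = √[11² + (-12)² + 13²]
  = √[121 + 144 + 169]
  = √434
  ≈ 20.83

20.83


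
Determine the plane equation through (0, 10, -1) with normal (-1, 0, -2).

The plane through P with normal n = (a, b, c) satisfies n·(r - P) = 0,
i.e. ax + by + cz = a·x₀ + b·y₀ + c·z₀.
d = (-1)·0 + 0·10 + (-2)·(-1)
  = 0 + 0 + 2
  = 2
Equation: -x - 2z = 2

-x - 2z = 2


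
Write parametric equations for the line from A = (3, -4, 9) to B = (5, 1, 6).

Direction vector d = B - A = (5 - 3, 1 + 4, 6 - 9) = (2, 5, -3)
Parametric form r = A + t·d:
x = 3 + 2t, y = -4 + 5t, z = 9 - 3t

x = 3 + 2t, y = -4 + 5t, z = 9 - 3t


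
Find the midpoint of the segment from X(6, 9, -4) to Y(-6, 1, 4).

M = ((x₁+x₂)/2, (y₁+y₂)/2, (z₁+z₂)/2)
  = ((6 - 6)/2, (9 + 1)/2, (-4 + 4)/2)
  = (0/2, 10/2, 0/2)
  = (0, 5, 0)

(0, 5, 0)


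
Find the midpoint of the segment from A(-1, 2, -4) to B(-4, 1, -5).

M = ((x₁+x₂)/2, (y₁+y₂)/2, (z₁+z₂)/2)
  = ((-1 - 4)/2, (2 + 1)/2, (-4 - 5)/2)
  = (-5/2, 3/2, -9/2)
  = (-2.5, 1.5, -4.5)

(-2.5, 1.5, -4.5)


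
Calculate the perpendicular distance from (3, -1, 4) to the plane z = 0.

distance = |a·x₀ + b·y₀ + c·z₀ - d| / √(a² + b² + c²)
  = |0·3 + 0·(-1) + 1·4 - 0| / √(0² + 0² + 1²)
  = |0 + 0 + 4 + 0| / √(0 + 0 + 1)
  = |4| / √1
  = 4 / 1
  ≈ 4

4


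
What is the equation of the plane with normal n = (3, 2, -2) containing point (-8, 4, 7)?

The plane through P with normal n = (a, b, c) satisfies n·(r - P) = 0,
i.e. ax + by + cz = a·x₀ + b·y₀ + c·z₀.
d = 3·(-8) + 2·4 + (-2)·7
  = -24 + 8 - 14
  = -30
Equation: 3x + 2y - 2z = -30

3x + 2y - 2z = -30


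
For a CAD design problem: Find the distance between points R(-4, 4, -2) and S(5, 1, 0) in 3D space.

d = √[(x₂-x₁)² + (y₂-y₁)² + (z₂-z₁)²]
  = √[9² + (-3)² + 2²]
  = √[81 + 9 + 4]
  = √94
  ≈ 9.695

9.695


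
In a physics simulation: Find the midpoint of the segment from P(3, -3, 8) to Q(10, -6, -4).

M = ((x₁+x₂)/2, (y₁+y₂)/2, (z₁+z₂)/2)
  = ((3 + 10)/2, (-3 - 6)/2, (8 - 4)/2)
  = (13/2, -9/2, 4/2)
  = (6.5, -4.5, 2)

(6.5, -4.5, 2)


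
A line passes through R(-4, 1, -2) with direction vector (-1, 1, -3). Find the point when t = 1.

P(t) = R + t·d
  = (-4 + (-1)·1, 1 + 1·1, -2 + (-3)·1)
  = (-4 - 1, 1 + 1, -2 - 3)
  = (-5, 2, -5)

(-5, 2, -5)


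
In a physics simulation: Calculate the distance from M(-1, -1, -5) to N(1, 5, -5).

d = √[(x₂-x₁)² + (y₂-y₁)² + (z₂-z₁)²]
  = √[2² + 6² + 0²]
  = √[4 + 36 + 0]
  = √40
  ≈ 6.325

6.325


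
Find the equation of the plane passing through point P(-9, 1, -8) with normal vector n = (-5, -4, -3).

The plane through P with normal n = (a, b, c) satisfies n·(r - P) = 0,
i.e. ax + by + cz = a·x₀ + b·y₀ + c·z₀.
d = (-5)·(-9) + (-4)·1 + (-3)·(-8)
  = 45 - 4 + 24
  = 65
Equation: -5x - 4y - 3z = 65

-5x - 4y - 3z = 65


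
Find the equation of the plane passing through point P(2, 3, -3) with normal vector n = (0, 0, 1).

The plane through P with normal n = (a, b, c) satisfies n·(r - P) = 0,
i.e. ax + by + cz = a·x₀ + b·y₀ + c·z₀.
d = 0·2 + 0·3 + 1·(-3)
  = 0 + 0 - 3
  = -3
Equation: z = -3

z = -3


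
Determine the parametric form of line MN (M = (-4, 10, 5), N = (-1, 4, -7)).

Direction vector d = N - M = (-1 + 4, 4 - 10, -7 - 5) = (3, -6, -12)
Parametric form r = M + t·d:
x = -4 + 3t, y = 10 - 6t, z = 5 - 12t

x = -4 + 3t, y = 10 - 6t, z = 5 - 12t


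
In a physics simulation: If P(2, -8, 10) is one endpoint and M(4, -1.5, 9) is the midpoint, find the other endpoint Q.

Q = 2M - P
  = (2·4 - 2, 2·(-1.5) - (-8), 2·9 - 10)
  = (8 - 2, -3 + 8, 18 - 10)
  = (6, 5, 8)

(6, 5, 8)


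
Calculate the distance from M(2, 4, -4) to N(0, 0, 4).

d = √[(x₂-x₁)² + (y₂-y₁)² + (z₂-z₁)²]
  = √[(-2)² + (-4)² + 8²]
  = √[4 + 16 + 64]
  = √84
  ≈ 9.165

9.165


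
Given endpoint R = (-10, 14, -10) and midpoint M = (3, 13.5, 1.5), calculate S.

S = 2M - R
  = (2·3 - (-10), 2·13.5 - 14, 2·1.5 - (-10))
  = (6 + 10, 27 - 14, 3 + 10)
  = (16, 13, 13)

(16, 13, 13)


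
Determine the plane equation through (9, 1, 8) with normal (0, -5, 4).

The plane through P with normal n = (a, b, c) satisfies n·(r - P) = 0,
i.e. ax + by + cz = a·x₀ + b·y₀ + c·z₀.
d = 0·9 + (-5)·1 + 4·8
  = 0 - 5 + 32
  = 27
Equation: -5y + 4z = 27

-5y + 4z = 27


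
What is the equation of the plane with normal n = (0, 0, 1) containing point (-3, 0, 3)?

The plane through P with normal n = (a, b, c) satisfies n·(r - P) = 0,
i.e. ax + by + cz = a·x₀ + b·y₀ + c·z₀.
d = 0·(-3) + 0·0 + 1·3
  = 0 + 0 + 3
  = 3
Equation: z = 3

z = 3


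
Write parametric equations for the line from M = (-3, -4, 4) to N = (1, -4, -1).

Direction vector d = N - M = (1 + 3, -4 + 4, -1 - 4) = (4, 0, -5)
Parametric form r = M + t·d:
x = -3 + 4t, y = -4, z = 4 - 5t

x = -3 + 4t, y = -4, z = 4 - 5t


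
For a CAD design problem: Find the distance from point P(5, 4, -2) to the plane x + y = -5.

distance = |a·x₀ + b·y₀ + c·z₀ - d| / √(a² + b² + c²)
  = |1·5 + 1·4 + 0·(-2) - (-5)| / √(1² + 1² + 0²)
  = |5 + 4 + 0 + 5| / √(1 + 1 + 0)
  = |14| / √2
  = 14 / 1.414
  ≈ 9.899

9.899


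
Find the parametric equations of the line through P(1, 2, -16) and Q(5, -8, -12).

Direction vector d = Q - P = (5 - 1, -8 - 2, -12 + 16) = (4, -10, 4)
Parametric form r = P + t·d:
x = 1 + 4t, y = 2 - 10t, z = -16 + 4t

x = 1 + 4t, y = 2 - 10t, z = -16 + 4t


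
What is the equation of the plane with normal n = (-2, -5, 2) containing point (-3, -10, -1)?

The plane through P with normal n = (a, b, c) satisfies n·(r - P) = 0,
i.e. ax + by + cz = a·x₀ + b·y₀ + c·z₀.
d = (-2)·(-3) + (-5)·(-10) + 2·(-1)
  = 6 + 50 - 2
  = 54
Equation: -2x - 5y + 2z = 54

-2x - 5y + 2z = 54


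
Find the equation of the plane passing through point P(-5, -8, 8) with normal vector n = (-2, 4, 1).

The plane through P with normal n = (a, b, c) satisfies n·(r - P) = 0,
i.e. ax + by + cz = a·x₀ + b·y₀ + c·z₀.
d = (-2)·(-5) + 4·(-8) + 1·8
  = 10 - 32 + 8
  = -14
Equation: -2x + 4y + z = -14

-2x + 4y + z = -14


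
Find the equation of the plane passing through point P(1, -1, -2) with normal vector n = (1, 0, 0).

The plane through P with normal n = (a, b, c) satisfies n·(r - P) = 0,
i.e. ax + by + cz = a·x₀ + b·y₀ + c·z₀.
d = 1·1 + 0·(-1) + 0·(-2)
  = 1 + 0 + 0
  = 1
Equation: x = 1

x = 1


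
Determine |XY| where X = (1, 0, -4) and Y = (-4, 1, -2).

d = √[(x₂-x₁)² + (y₂-y₁)² + (z₂-z₁)²]
  = √[(-5)² + 1² + 2²]
  = √[25 + 1 + 4]
  = √30
  ≈ 5.477

5.477


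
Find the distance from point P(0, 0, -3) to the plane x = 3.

distance = |a·x₀ + b·y₀ + c·z₀ - d| / √(a² + b² + c²)
  = |1·0 + 0·0 + 0·(-3) - 3| / √(1² + 0² + 0²)
  = |0 + 0 + 0 - 3| / √(1 + 0 + 0)
  = |-3| / √1
  = 3 / 1
  ≈ 3

3


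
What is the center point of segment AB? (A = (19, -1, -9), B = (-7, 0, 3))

M = ((x₁+x₂)/2, (y₁+y₂)/2, (z₁+z₂)/2)
  = ((19 - 7)/2, (-1 + 0)/2, (-9 + 3)/2)
  = (12/2, -1/2, -6/2)
  = (6, -0.5, -3)

(6, -0.5, -3)


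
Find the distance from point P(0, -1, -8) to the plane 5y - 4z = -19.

distance = |a·x₀ + b·y₀ + c·z₀ - d| / √(a² + b² + c²)
  = |0·0 + 5·(-1) + (-4)·(-8) - (-19)| / √(0² + 5² + (-4)²)
  = |0 - 5 + 32 + 19| / √(0 + 25 + 16)
  = |46| / √41
  = 46 / 6.403
  ≈ 7.184

7.184


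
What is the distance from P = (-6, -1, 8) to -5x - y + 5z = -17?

distance = |a·x₀ + b·y₀ + c·z₀ - d| / √(a² + b² + c²)
  = |(-5)·(-6) + (-1)·(-1) + 5·8 - (-17)| / √((-5)² + (-1)² + 5²)
  = |30 + 1 + 40 + 17| / √(25 + 1 + 25)
  = |88| / √51
  = 88 / 7.141
  ≈ 12.32

12.32


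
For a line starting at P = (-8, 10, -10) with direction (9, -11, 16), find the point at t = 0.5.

P(t) = P + t·d
  = (-8 + 9·0.5, 10 + (-11)·0.5, -10 + 16·0.5)
  = (-8 + 4.5, 10 - 5.5, -10 + 8)
  = (-3.5, 4.5, -2)

(-3.5, 4.5, -2)


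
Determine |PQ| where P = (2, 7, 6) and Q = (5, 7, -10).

d = √[(x₂-x₁)² + (y₂-y₁)² + (z₂-z₁)²]
  = √[3² + 0² + (-16)²]
  = √[9 + 0 + 256]
  = √265
  ≈ 16.28

16.28


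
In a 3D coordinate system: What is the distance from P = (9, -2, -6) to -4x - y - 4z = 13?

distance = |a·x₀ + b·y₀ + c·z₀ - d| / √(a² + b² + c²)
  = |(-4)·9 + (-1)·(-2) + (-4)·(-6) - 13| / √((-4)² + (-1)² + (-4)²)
  = |-36 + 2 + 24 - 13| / √(16 + 1 + 16)
  = |-23| / √33
  = 23 / 5.745
  ≈ 4.004

4.004


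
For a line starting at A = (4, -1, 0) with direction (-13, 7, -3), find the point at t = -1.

P(t) = A + t·d
  = (4 + (-13)·(-1), -1 + 7·(-1), 0 + (-3)·(-1))
  = (4 + 13, -1 - 7, 0 + 3)
  = (17, -8, 3)

(17, -8, 3)


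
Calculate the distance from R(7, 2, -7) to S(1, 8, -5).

d = √[(x₂-x₁)² + (y₂-y₁)² + (z₂-z₁)²]
  = √[(-6)² + 6² + 2²]
  = √[36 + 36 + 4]
  = √76
  ≈ 8.718

8.718


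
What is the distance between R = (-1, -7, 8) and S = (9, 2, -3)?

d = √[(x₂-x₁)² + (y₂-y₁)² + (z₂-z₁)²]
  = √[10² + 9² + (-11)²]
  = √[100 + 81 + 121]
  = √302
  ≈ 17.38

17.38


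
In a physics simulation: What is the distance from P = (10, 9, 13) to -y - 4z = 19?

distance = |a·x₀ + b·y₀ + c·z₀ - d| / √(a² + b² + c²)
  = |0·10 + (-1)·9 + (-4)·13 - 19| / √(0² + (-1)² + (-4)²)
  = |0 - 9 - 52 - 19| / √(0 + 1 + 16)
  = |-80| / √17
  = 80 / 4.123
  ≈ 19.4

19.4


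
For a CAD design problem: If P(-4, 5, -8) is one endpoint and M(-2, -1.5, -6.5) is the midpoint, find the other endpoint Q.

Q = 2M - P
  = (2·(-2) - (-4), 2·(-1.5) - 5, 2·(-6.5) - (-8))
  = (-4 + 4, -3 - 5, -13 + 8)
  = (0, -8, -5)

(0, -8, -5)


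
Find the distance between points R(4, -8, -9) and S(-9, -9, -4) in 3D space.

d = √[(x₂-x₁)² + (y₂-y₁)² + (z₂-z₁)²]
  = √[(-13)² + (-1)² + 5²]
  = √[169 + 1 + 25]
  = √195
  ≈ 13.96

13.96


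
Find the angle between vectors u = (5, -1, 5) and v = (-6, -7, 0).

u·v = 5·(-6) + (-1)·(-7) + 5·0 = -30 + 7 + 0 = -23
|u| = √(5² + (-1)² + 5²) = √51 ≈ 7.141
|v| = √((-6)² + (-7)² + 0²) = √85 ≈ 9.22
cos θ = (u·v)/(|u||v|) = -23/(7.141·9.22) ≈ -0.3493
θ = arccos(-0.3493) ≈ 110.4°

110.4°


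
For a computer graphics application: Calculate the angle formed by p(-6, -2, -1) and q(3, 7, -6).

p·q = (-6)·3 + (-2)·7 + (-1)·(-6) = -18 - 14 + 6 = -26
|p| = √((-6)² + (-2)² + (-1)²) = √41 ≈ 6.403
|q| = √(3² + 7² + (-6)²) = √94 ≈ 9.695
cos θ = (p·q)/(|p||q|) = -26/(6.403·9.695) ≈ -0.4188
θ = arccos(-0.4188) ≈ 114.8°

114.8°
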